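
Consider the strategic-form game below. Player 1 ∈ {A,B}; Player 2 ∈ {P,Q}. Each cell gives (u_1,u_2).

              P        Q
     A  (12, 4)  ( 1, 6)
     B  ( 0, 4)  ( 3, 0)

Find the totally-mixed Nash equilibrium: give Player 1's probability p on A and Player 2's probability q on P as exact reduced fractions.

P1 indiff ⇒ q·12+(1-q)·1 = q·0+(1-q)·3 ⇒ q(12) = (1-q)(2) ⇒ q = 1/7
P2 indiff ⇒ p·4+(1-p)·4 = p·6+(1-p)·0 ⇒ p(-2) = (1-p)(-4) ⇒ p = 2/3

p=2/3, q=1/7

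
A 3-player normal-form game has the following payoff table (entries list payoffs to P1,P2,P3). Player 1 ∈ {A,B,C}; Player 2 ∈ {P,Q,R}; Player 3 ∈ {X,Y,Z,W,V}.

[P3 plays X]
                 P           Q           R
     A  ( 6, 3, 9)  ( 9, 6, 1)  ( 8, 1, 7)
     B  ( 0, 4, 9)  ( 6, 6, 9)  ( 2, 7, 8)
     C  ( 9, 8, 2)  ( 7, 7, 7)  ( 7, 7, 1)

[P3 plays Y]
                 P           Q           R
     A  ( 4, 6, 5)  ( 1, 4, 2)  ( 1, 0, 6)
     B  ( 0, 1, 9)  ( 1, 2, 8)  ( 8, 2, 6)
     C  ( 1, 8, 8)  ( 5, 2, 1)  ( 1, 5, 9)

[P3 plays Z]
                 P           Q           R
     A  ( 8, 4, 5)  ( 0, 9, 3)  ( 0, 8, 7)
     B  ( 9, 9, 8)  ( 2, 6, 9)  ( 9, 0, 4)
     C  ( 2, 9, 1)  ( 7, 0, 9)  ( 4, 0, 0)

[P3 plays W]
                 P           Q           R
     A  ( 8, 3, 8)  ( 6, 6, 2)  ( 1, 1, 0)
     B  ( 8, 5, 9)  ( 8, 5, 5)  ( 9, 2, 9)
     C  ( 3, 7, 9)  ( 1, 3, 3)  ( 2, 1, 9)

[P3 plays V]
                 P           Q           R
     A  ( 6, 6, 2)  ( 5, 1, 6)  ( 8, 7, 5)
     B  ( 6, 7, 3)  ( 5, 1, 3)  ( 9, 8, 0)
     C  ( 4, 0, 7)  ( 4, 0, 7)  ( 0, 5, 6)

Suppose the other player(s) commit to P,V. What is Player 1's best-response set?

u_1(A vs P,V) = 6
u_1(B vs P,V) = 6
u_1(C vs P,V) = 4
max payoff 6 at {A,B}

P1 best: {A,B}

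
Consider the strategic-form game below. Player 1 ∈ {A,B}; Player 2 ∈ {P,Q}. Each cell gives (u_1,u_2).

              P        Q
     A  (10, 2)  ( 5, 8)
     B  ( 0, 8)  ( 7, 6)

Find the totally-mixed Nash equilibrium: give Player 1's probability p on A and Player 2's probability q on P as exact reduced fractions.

P1 mixes 1/4 on A; P2 mixes 1/6 on P

P1 indiff ⇒ q·10+(1-q)·5 = q·0+(1-q)·7 ⇒ q(10) = (1-q)(2) ⇒ q = 1/6
P2 indiff ⇒ p·2+(1-p)·8 = p·8+(1-p)·6 ⇒ p(-6) = (1-p)(-2) ⇒ p = 1/4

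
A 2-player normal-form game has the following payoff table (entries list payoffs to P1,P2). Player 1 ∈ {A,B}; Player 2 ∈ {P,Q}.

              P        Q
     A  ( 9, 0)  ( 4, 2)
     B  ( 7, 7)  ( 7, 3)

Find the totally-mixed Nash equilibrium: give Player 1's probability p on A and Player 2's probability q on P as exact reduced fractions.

p=2/3, q=3/5

P1 indiff ⇒ q·9+(1-q)·4 = q·7+(1-q)·7 ⇒ q(2) = (1-q)(3) ⇒ q = 3/5
P2 indiff ⇒ p·0+(1-p)·7 = p·2+(1-p)·3 ⇒ p(-2) = (1-p)(-4) ⇒ p = 2/3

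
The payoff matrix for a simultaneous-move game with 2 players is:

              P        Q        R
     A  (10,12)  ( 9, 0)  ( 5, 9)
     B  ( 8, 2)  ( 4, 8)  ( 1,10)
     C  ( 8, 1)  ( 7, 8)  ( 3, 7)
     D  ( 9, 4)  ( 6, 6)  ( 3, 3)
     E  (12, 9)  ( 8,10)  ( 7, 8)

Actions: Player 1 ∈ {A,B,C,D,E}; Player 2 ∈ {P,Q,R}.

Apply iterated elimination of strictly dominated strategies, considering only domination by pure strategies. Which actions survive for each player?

Survivors P1:{A,E} P2:{P,Q}

P1 drop B (A beats it: P:10>8 Q:9>4 R:5>1)
P1 drop C (A beats it: P:10>8 Q:9>7 R:5>3)
P1 drop D (A beats it: P:10>9 Q:9>6 R:5>3)
P2 drop R (P beats it: A:12>9 E:9>8)
P1→{A,E} P2→{P,Q}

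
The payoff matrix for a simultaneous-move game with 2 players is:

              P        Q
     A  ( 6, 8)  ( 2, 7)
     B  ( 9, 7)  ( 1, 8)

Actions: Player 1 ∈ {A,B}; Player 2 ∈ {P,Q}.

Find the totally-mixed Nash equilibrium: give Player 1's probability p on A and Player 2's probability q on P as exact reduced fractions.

(p,q) = (1/2, 1/4)

P1 indiff ⇒ q·6+(1-q)·2 = q·9+(1-q)·1 ⇒ q(-3) = (1-q)(-1) ⇒ q = 1/4
P2 indiff ⇒ p·8+(1-p)·7 = p·7+(1-p)·8 ⇒ p(1) = (1-p)(1) ⇒ p = 1/2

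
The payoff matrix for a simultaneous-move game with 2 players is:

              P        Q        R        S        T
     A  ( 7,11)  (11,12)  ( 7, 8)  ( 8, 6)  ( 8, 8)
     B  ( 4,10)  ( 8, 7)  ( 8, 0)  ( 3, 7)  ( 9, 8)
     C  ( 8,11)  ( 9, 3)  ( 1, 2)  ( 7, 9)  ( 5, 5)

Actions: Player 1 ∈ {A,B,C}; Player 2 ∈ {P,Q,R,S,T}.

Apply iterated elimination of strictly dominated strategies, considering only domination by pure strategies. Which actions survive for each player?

Survivors P1:{A,C} P2:{P,Q}

P2 drop R (P beats it: A:11>8 B:10>0 C:11>2)
P2 drop S (P beats it: A:11>6 B:10>7 C:11>9)
P2 drop T (P beats it: A:11>8 B:10>8 C:11>5)
P1 drop B (A beats it: P:7>4 Q:11>8)
P1→{A,C} P2→{P,Q}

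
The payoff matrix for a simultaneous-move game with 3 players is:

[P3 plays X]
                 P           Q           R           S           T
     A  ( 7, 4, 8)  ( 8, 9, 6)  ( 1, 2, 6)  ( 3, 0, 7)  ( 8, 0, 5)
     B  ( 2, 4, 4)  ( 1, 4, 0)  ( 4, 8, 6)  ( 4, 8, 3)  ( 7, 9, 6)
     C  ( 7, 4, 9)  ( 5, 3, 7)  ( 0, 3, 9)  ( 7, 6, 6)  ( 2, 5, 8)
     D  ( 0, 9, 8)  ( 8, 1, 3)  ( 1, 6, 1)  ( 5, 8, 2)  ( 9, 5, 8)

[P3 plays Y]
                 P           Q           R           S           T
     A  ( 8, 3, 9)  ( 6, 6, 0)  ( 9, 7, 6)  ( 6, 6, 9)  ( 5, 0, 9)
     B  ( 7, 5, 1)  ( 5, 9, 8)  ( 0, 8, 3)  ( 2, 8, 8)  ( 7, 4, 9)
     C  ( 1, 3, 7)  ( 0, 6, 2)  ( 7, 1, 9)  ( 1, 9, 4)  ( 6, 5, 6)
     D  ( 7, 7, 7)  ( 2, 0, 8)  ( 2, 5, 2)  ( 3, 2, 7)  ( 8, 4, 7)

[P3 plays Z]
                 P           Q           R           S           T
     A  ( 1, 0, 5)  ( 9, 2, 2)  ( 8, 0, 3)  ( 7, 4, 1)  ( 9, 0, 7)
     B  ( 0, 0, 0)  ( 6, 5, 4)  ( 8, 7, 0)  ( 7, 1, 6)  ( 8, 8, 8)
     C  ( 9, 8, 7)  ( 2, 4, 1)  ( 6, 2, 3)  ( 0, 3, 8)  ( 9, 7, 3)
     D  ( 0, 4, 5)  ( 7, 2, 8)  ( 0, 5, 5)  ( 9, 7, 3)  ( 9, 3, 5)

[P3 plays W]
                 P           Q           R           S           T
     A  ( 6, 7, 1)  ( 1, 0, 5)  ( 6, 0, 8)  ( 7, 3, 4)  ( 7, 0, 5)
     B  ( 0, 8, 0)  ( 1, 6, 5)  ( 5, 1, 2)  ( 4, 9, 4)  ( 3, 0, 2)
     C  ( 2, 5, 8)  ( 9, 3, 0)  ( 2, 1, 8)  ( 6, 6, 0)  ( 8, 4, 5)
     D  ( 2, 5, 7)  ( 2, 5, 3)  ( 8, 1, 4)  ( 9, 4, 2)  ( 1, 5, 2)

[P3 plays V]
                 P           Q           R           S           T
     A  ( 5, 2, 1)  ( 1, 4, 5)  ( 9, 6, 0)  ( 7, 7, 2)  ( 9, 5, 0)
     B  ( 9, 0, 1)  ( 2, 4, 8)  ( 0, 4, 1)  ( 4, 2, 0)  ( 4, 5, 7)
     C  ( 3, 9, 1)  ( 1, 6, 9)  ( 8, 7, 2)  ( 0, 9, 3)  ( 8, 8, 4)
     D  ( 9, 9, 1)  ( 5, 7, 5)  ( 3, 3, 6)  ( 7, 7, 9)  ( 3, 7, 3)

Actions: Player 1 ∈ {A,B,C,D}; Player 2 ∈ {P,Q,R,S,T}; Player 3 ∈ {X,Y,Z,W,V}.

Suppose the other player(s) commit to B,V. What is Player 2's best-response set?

u_2(P vs B,V) = 0
u_2(Q vs B,V) = 4
u_2(R vs B,V) = 4
u_2(S vs B,V) = 2
u_2(T vs B,V) = 5
max payoff 5 at {T}

BR_2 = {T}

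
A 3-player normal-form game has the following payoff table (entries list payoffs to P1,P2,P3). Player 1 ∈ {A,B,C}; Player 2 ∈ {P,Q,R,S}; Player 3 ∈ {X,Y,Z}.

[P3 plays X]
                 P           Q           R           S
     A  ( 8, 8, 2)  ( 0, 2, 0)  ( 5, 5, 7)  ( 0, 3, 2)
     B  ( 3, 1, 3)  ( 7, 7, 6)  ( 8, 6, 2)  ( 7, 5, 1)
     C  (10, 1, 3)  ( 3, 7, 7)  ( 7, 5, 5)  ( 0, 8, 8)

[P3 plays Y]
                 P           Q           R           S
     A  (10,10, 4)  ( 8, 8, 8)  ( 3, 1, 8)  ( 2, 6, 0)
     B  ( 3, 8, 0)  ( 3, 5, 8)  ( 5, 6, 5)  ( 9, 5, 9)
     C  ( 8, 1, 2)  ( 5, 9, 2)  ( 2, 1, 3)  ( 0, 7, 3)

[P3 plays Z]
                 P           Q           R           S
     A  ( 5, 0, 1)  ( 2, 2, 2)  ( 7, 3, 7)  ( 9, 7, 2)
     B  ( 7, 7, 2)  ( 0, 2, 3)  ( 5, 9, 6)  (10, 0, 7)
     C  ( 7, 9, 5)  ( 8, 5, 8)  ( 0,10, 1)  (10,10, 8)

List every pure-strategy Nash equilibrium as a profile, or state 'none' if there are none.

(A,P,X): not NE [P1→C gives 10>8; P3→Y gives 4>2]
(A,P,Y): NE
(A,P,Z): not NE [P1→C gives 7>5; P2→S gives 7>0; P3→Y gives 4>1]
(A,Q,X): not NE [P1→B gives 7>0; P2→P gives 8>2; P3→Y gives 8>0]
(A,Q,Y): not NE [P2→P gives 10>8]
(A,Q,Z): not NE [P1→C gives 8>2; P2→S gives 7>2; P3→Y gives 8>2]
(A,R,X): not NE [P1→B gives 8>5; P2→P gives 8>5; P3→Y gives 8>7]
(A,R,Y): not NE [P1→B gives 5>3; P2→P gives 10>1]
(A,R,Z): not NE [P2→S gives 7>3; P3→Y gives 8>7]
(A,S,X): not NE [P1→B gives 7>0; P2→P gives 8>3]
(A,S,Y): not NE [P1→B gives 9>2; P2→P gives 10>6; P3→Z gives 2>0]
(A,S,Z): not NE [P1→C gives 10>9]
(B,P,X): not NE [P1→C gives 10>3; P2→Q gives 7>1]
(B,P,Y): not NE [P1→A gives 10>3; P3→X gives 3>0]
(B,P,Z): not NE [P2→R gives 9>7; P3→X gives 3>2]
(B,Q,X): not NE [P3→Y gives 8>6]
(B,Q,Y): not NE [P1→A gives 8>3; P2→P gives 8>5]
(B,Q,Z): not NE [P1→C gives 8>0; P2→R gives 9>2; P3→Y gives 8>3]
(B,R,X): not NE [P2→Q gives 7>6; P3→Z gives 6>2]
(B,R,Y): not NE [P2→P gives 8>6; P3→Z gives 6>5]
(B,R,Z): not NE [P1→A gives 7>5]
(B,S,X): not NE [P2→Q gives 7>5; P3→Y gives 9>1]
(B,S,Y): not NE [P2→P gives 8>5]
(B,S,Z): not NE [P2→R gives 9>0; P3→Y gives 9>7]
(C,P,X): not NE [P2→S gives 8>1; P3→Z gives 5>3]
(C,P,Y): not NE [P1→A gives 10>8; P2→Q gives 9>1; P3→Z gives 5>2]
(C,P,Z): not NE [P2→S gives 10>9]
(C,Q,X): not NE [P1→B gives 7>3; P2→S gives 8>7; P3→Z gives 8>7]
(C,Q,Y): not NE [P1→A gives 8>5; P3→Z gives 8>2]
(C,Q,Z): not NE [P2→S gives 10>5]
(C,R,X): not NE [P1→B gives 8>7; P2→S gives 8>5]
(C,R,Y): not NE [P1→B gives 5>2; P2→Q gives 9>1; P3→X gives 5>3]
(C,R,Z): not NE [P1→A gives 7>0; P3→X gives 5>1]
(C,S,X): not NE [P1→B gives 7>0]
(C,S,Y): not NE [P1→B gives 9>0; P2→Q gives 9>7; P3→Z gives 8>3]
(C,S,Z): NE

PSNE = {(A,P,Y), (C,S,Z)}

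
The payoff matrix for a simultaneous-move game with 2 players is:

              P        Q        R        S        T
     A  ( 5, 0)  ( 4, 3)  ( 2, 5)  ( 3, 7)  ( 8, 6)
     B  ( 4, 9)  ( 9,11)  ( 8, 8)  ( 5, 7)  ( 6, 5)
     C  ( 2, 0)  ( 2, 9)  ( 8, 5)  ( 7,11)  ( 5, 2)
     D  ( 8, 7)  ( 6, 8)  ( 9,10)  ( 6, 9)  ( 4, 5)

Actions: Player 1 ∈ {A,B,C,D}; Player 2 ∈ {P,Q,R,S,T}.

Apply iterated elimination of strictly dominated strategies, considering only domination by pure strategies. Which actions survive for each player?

Survivors P1:{B,C,D} P2:{Q,R,S}

P2 drop P (Q beats it: A:3>0 B:11>9 C:9>0 D:8>7)
P2 drop T (S beats it: A:7>6 B:7>5 C:11>2 D:9>5)
P1 drop A (B beats it: Q:9>4 R:8>2 S:5>3)
P1→{B,C,D} P2→{Q,R,S}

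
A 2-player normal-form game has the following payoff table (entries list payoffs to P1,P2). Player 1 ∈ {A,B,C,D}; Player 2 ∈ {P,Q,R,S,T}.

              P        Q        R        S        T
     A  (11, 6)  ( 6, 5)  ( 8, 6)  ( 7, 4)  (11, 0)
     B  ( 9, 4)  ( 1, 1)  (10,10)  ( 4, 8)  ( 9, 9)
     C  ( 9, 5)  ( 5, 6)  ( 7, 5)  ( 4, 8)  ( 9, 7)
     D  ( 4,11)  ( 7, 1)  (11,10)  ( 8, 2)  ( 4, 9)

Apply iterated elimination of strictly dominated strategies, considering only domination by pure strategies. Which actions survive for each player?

Remaining: P1:{A,B,D} P2:{P,R}

P1 drop C (A beats it: P:11>9 Q:6>5 R:8>7 S:7>4 T:11>9)
P2 drop Q (P beats it: A:6>5 B:4>1 D:11>1)
P2 drop S (R beats it: A:6>4 B:10>8 D:10>2)
P2 drop T (R beats it: A:6>0 B:10>9 D:10>9)
P1→{A,B,D} P2→{P,R}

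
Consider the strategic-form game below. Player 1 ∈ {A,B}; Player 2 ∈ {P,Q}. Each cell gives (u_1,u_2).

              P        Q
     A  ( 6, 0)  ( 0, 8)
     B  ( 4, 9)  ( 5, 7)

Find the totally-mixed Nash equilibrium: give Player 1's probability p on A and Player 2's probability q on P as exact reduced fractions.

P1 mixes 1/5 on A; P2 mixes 5/7 on P

P1 indiff ⇒ q·6+(1-q)·0 = q·4+(1-q)·5 ⇒ q(2) = (1-q)(5) ⇒ q = 5/7
P2 indiff ⇒ p·0+(1-p)·9 = p·8+(1-p)·7 ⇒ p(-8) = (1-p)(-2) ⇒ p = 1/5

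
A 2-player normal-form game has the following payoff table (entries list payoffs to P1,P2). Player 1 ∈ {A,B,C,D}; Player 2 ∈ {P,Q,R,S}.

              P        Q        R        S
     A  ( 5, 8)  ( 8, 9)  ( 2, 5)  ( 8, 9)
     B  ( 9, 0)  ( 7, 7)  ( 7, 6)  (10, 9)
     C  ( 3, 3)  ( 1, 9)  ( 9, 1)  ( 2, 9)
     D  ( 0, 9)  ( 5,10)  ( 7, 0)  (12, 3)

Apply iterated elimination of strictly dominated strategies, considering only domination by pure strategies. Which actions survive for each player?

P2 drop P (Q beats it: A:9>8 B:7>0 C:9>3 D:10>9)
P2 drop R (Q beats it: A:9>5 B:7>6 C:9>1 D:10>0)
P1 drop C (A beats it: Q:8>1 S:8>2)
P1→{A,B,D} P2→{Q,S}

IESDS → P1:{A,B,D} P2:{Q,S}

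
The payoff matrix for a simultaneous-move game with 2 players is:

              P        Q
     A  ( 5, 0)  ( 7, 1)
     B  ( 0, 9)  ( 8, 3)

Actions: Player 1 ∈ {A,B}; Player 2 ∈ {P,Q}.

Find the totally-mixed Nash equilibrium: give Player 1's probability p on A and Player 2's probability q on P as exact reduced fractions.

P1 indiff ⇒ q·5+(1-q)·7 = q·0+(1-q)·8 ⇒ q(5) = (1-q)(1) ⇒ q = 1/6
P2 indiff ⇒ p·0+(1-p)·9 = p·1+(1-p)·3 ⇒ p(-1) = (1-p)(-6) ⇒ p = 6/7

P1 mixes 6/7 on A; P2 mixes 1/6 on P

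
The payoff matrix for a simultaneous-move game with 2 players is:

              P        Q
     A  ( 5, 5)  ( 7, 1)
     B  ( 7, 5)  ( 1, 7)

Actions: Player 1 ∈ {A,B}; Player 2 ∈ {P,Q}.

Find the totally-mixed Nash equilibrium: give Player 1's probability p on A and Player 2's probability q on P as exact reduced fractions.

P1 indiff ⇒ q·5+(1-q)·7 = q·7+(1-q)·1 ⇒ q(-2) = (1-q)(-6) ⇒ q = 3/4
P2 indiff ⇒ p·5+(1-p)·5 = p·1+(1-p)·7 ⇒ p(4) = (1-p)(2) ⇒ p = 1/3

(p,q) = (1/3, 3/4)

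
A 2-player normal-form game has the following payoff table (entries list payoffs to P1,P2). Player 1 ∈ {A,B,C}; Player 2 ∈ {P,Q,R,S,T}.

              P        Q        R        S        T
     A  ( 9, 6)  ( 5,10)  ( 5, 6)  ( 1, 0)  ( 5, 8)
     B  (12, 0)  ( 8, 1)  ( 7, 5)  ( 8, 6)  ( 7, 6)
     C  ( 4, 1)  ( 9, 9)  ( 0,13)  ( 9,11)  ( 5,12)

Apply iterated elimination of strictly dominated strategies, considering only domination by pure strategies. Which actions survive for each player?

IESDS → P1:{B,C} P2:{R,S,T}

P1 drop A (B beats it: P:12>9 Q:8>5 R:7>5 S:8>1 T:7>5)
P2 drop P (Q beats it: B:1>0 C:9>1)
P2 drop Q (R beats it: B:5>1 C:13>9)
P1→{B,C} P2→{R,S,T}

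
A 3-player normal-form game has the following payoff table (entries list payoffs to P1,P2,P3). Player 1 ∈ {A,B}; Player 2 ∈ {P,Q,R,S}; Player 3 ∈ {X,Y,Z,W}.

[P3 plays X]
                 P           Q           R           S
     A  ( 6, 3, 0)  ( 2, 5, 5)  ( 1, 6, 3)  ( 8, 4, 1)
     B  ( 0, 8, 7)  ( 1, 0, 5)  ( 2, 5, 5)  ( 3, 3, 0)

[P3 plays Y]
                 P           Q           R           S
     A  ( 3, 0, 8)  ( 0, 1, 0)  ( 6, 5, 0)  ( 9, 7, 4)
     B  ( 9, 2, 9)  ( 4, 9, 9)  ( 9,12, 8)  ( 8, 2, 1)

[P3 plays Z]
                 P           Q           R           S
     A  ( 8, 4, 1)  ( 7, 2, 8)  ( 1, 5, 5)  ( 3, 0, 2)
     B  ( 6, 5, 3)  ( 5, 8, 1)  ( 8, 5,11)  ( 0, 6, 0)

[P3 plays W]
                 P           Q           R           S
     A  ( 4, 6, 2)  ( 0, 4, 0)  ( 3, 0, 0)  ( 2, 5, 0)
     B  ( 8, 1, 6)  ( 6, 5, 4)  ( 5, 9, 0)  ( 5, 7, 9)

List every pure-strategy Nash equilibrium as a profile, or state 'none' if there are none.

NE set: (A,S,Y)

(A,P,X): not NE [P2→R gives 6>3; P3→Y gives 8>0]
(A,P,Y): not NE [P1→B gives 9>3; P2→S gives 7>0]
(A,P,Z): not NE [P2→R gives 5>4; P3→Y gives 8>1]
(A,P,W): not NE [P1→B gives 8>4; P3→Y gives 8>2]
(A,Q,X): not NE [P2→R gives 6>5; P3→Z gives 8>5]
(A,Q,Y): not NE [P1→B gives 4>0; P2→S gives 7>1; P3→Z gives 8>0]
(A,Q,Z): not NE [P2→R gives 5>2]
(A,Q,W): not NE [P1→B gives 6>0; P2→P gives 6>4; P3→Z gives 8>0]
(A,R,X): not NE [P1→B gives 2>1; P3→Z gives 5>3]
(A,R,Y): not NE [P1→B gives 9>6; P2→S gives 7>5; P3→Z gives 5>0]
(A,R,Z): not NE [P1→B gives 8>1]
(A,R,W): not NE [P1→B gives 5>3; P2→P gives 6>0; P3→Z gives 5>0]
(A,S,X): not NE [P2→R gives 6>4; P3→Y gives 4>1]
(A,S,Y): NE
(A,S,Z): not NE [P2→R gives 5>0; P3→Y gives 4>2]
(A,S,W): not NE [P1→B gives 5>2; P2→P gives 6>5; P3→Y gives 4>0]
(B,P,X): not NE [P1→A gives 6>0; P3→Y gives 9>7]
(B,P,Y): not NE [P2→R gives 12>2]
(B,P,Z): not NE [P1→A gives 8>6; P2→Q gives 8>5; P3→Y gives 9>3]
(B,P,W): not NE [P2→R gives 9>1; P3→Y gives 9>6]
(B,Q,X): not NE [P1→A gives 2>1; P2→P gives 8>0; P3→Y gives 9>5]
(B,Q,Y): not NE [P2→R gives 12>9]
(B,Q,Z): not NE [P1→A gives 7>5; P3→Y gives 9>1]
(B,Q,W): not NE [P2→R gives 9>5; P3→Y gives 9>4]
(B,R,X): not NE [P2→P gives 8>5; P3→Z gives 11>5]
(B,R,Y): not NE [P3→Z gives 11>8]
(B,R,Z): not NE [P2→Q gives 8>5]
(B,R,W): not NE [P3→Z gives 11>0]
(B,S,X): not NE [P1→A gives 8>3; P2→P gives 8>3; P3→W gives 9>0]
(B,S,Y): not NE [P1→A gives 9>8; P2→R gives 12>2; P3→W gives 9>1]
(B,S,Z): not NE [P1→A gives 3>0; P2→Q gives 8>6; P3→W gives 9>0]
(B,S,W): not NE [P2→R gives 9>7]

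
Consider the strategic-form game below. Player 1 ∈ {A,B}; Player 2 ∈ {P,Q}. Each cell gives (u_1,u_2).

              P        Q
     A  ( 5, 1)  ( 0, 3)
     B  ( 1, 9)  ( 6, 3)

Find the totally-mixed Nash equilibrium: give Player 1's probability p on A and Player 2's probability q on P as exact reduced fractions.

(p,q) = (3/4, 3/5)

P1 indiff ⇒ q·5+(1-q)·0 = q·1+(1-q)·6 ⇒ q(4) = (1-q)(6) ⇒ q = 3/5
P2 indiff ⇒ p·1+(1-p)·9 = p·3+(1-p)·3 ⇒ p(-2) = (1-p)(-6) ⇒ p = 3/4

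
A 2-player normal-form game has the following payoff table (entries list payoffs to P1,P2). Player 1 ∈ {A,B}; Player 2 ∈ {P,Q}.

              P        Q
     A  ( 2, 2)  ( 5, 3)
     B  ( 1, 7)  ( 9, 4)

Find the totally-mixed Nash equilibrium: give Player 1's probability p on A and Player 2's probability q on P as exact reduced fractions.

P1 indiff ⇒ q·2+(1-q)·5 = q·1+(1-q)·9 ⇒ q(1) = (1-q)(4) ⇒ q = 4/5
P2 indiff ⇒ p·2+(1-p)·7 = p·3+(1-p)·4 ⇒ p(-1) = (1-p)(-3) ⇒ p = 3/4

P1 mixes 3/4 on A; P2 mixes 4/5 on P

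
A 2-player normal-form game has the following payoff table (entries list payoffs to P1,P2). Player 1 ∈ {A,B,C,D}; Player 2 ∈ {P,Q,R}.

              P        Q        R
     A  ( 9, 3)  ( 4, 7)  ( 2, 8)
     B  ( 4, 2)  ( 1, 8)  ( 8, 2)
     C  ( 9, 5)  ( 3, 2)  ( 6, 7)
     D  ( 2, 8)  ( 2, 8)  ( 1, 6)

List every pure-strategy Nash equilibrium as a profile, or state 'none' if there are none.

PSNE: ∅

(A,P): not NE [P2→R gives 8>3]
(A,Q): not NE [P2→R gives 8>7]
(A,R): not NE [P1→B gives 8>2]
(B,P): not NE [P1→C gives 9>4; P2→Q gives 8>2]
(B,Q): not NE [P1→A gives 4>1]
(B,R): not NE [P2→Q gives 8>2]
(C,P): not NE [P2→R gives 7>5]
(C,Q): not NE [P1→A gives 4>3; P2→R gives 7>2]
(C,R): not NE [P1→B gives 8>6]
(D,P): not NE [P1→C gives 9>2]
(D,Q): not NE [P1→A gives 4>2]
(D,R): not NE [P1→B gives 8>1; P2→Q gives 8>6]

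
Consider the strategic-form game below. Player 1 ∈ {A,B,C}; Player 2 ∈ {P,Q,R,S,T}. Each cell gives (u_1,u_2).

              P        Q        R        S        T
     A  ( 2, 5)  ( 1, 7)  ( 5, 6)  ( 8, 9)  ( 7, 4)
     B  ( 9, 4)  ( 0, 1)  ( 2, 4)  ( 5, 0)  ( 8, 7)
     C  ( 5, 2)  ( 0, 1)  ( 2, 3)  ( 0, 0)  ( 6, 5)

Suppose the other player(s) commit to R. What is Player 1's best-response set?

u_1(A vs R) = 5
u_1(B vs R) = 2
u_1(C vs R) = 2
max payoff 5 at {A}

argmax u_1 = {A}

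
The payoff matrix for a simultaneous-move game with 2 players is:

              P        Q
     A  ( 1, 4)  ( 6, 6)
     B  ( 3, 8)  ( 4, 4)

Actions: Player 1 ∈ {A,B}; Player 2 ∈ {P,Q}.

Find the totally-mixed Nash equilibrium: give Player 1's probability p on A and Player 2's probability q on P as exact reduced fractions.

(p,q) = (2/3, 1/2)

P1 indiff ⇒ q·1+(1-q)·6 = q·3+(1-q)·4 ⇒ q(-2) = (1-q)(-2) ⇒ q = 1/2
P2 indiff ⇒ p·4+(1-p)·8 = p·6+(1-p)·4 ⇒ p(-2) = (1-p)(-4) ⇒ p = 2/3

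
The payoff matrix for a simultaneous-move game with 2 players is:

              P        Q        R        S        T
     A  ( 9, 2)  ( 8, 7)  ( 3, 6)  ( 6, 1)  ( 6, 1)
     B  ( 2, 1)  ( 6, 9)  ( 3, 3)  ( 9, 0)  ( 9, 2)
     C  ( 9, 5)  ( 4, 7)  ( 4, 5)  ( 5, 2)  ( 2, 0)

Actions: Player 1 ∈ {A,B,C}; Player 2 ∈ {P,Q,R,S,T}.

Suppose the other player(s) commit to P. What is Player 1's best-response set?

u_1(A vs P) = 9
u_1(B vs P) = 2
u_1(C vs P) = 9
max payoff 9 at {A,C}

argmax u_1 = {A,C}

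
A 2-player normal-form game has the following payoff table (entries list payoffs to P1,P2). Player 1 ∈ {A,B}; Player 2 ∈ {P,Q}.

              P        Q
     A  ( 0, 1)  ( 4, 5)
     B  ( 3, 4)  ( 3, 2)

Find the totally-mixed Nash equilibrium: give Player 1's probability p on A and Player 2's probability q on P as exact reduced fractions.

p=1/3, q=1/4

P1 indiff ⇒ q·0+(1-q)·4 = q·3+(1-q)·3 ⇒ q(-3) = (1-q)(-1) ⇒ q = 1/4
P2 indiff ⇒ p·1+(1-p)·4 = p·5+(1-p)·2 ⇒ p(-4) = (1-p)(-2) ⇒ p = 1/3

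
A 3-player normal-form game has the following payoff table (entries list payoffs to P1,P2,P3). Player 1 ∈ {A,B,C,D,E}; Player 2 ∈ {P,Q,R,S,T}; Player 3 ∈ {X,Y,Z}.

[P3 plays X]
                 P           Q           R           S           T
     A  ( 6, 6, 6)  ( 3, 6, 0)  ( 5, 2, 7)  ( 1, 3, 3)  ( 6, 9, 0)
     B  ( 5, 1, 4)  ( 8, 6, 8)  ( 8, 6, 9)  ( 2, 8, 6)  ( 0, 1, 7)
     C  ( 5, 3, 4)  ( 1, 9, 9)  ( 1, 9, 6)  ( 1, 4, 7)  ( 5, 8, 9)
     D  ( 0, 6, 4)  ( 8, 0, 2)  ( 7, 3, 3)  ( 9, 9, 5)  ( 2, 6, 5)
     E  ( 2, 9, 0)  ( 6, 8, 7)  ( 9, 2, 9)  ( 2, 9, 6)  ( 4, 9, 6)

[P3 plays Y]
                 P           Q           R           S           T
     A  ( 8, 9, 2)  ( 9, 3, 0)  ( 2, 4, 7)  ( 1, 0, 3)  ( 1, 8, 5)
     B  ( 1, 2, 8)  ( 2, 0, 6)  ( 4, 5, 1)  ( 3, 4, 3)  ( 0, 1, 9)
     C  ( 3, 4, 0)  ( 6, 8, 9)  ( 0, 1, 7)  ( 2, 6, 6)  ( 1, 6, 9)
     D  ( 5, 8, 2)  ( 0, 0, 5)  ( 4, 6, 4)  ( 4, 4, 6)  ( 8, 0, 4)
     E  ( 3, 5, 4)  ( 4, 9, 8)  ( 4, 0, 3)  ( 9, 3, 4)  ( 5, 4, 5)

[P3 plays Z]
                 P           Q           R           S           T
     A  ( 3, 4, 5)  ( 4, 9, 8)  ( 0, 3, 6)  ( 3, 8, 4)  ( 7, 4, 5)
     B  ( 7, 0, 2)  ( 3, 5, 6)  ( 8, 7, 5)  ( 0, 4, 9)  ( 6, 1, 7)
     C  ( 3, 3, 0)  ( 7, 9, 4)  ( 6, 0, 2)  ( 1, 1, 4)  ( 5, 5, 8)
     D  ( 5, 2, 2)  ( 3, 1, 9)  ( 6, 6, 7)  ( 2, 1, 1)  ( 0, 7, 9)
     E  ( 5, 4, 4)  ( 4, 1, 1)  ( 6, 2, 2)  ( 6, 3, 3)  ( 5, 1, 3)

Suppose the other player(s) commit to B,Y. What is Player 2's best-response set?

u_2(P vs B,Y) = 2
u_2(Q vs B,Y) = 0
u_2(R vs B,Y) = 5
u_2(S vs B,Y) = 4
u_2(T vs B,Y) = 1
max payoff 5 at {R}

argmax u_2 = {R}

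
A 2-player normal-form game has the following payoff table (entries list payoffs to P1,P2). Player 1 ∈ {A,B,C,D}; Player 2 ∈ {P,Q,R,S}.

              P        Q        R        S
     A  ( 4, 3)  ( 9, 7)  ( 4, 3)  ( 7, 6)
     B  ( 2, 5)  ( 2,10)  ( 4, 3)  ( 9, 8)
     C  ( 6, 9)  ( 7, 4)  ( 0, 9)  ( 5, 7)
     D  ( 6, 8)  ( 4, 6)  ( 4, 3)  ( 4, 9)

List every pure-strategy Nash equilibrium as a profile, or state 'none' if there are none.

(A,P): not NE [P1→D gives 6>4; P2→Q gives 7>3]
(A,Q): NE
(A,R): not NE [P2→Q gives 7>3]
(A,S): not NE [P1→B gives 9>7; P2→Q gives 7>6]
(B,P): not NE [P1→D gives 6>2; P2→Q gives 10>5]
(B,Q): not NE [P1→A gives 9>2]
(B,R): not NE [P2→Q gives 10>3]
(B,S): not NE [P2→Q gives 10>8]
(C,P): NE
(C,Q): not NE [P1→A gives 9>7; P2→R gives 9>4]
(C,R): not NE [P1→D gives 4>0]
(C,S): not NE [P1→B gives 9>5; P2→R gives 9>7]
(D,P): not NE [P2→S gives 9>8]
(D,Q): not NE [P1→A gives 9>4; P2→S gives 9>6]
(D,R): not NE [P2→S gives 9>3]
(D,S): not NE [P1→B gives 9>4]

NE set: (A,Q), (C,P)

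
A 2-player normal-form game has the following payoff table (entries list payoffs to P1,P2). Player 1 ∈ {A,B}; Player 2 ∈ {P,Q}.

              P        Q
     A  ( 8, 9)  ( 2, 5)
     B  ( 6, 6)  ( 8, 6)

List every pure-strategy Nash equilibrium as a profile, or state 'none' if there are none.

(A,P): NE
(A,Q): not NE [P1→B gives 8>2; P2→P gives 9>5]
(B,P): not NE [P1→A gives 8>6]
(B,Q): NE

PSNE = {(A,P), (B,Q)}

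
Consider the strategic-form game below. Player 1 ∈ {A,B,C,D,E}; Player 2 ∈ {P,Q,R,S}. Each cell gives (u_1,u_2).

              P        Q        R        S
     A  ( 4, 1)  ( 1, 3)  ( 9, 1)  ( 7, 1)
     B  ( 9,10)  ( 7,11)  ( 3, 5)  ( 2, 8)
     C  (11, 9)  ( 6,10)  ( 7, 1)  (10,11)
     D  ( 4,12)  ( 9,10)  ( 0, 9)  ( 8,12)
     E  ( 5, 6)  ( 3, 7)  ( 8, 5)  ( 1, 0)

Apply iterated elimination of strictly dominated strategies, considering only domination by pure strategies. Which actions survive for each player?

Survivors P1:{B,C,D} P2:{P,Q,S}

P2 drop R (Q beats it: A:3>1 B:11>5 C:10>1 D:10>9 E:7>5)
P1 drop A (C beats it: P:11>4 Q:6>1 S:10>7)
P1 drop E (B beats it: P:9>5 Q:7>3 S:2>1)
P1→{B,C,D} P2→{P,Q,S}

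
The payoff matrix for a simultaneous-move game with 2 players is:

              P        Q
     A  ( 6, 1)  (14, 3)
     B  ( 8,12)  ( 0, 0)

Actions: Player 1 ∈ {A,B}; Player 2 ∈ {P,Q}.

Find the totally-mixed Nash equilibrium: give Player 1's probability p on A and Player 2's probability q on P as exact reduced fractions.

P1 indiff ⇒ q·6+(1-q)·14 = q·8+(1-q)·0 ⇒ q(-2) = (1-q)(-14) ⇒ q = 7/8
P2 indiff ⇒ p·1+(1-p)·12 = p·3+(1-p)·0 ⇒ p(-2) = (1-p)(-12) ⇒ p = 6/7

p=6/7, q=7/8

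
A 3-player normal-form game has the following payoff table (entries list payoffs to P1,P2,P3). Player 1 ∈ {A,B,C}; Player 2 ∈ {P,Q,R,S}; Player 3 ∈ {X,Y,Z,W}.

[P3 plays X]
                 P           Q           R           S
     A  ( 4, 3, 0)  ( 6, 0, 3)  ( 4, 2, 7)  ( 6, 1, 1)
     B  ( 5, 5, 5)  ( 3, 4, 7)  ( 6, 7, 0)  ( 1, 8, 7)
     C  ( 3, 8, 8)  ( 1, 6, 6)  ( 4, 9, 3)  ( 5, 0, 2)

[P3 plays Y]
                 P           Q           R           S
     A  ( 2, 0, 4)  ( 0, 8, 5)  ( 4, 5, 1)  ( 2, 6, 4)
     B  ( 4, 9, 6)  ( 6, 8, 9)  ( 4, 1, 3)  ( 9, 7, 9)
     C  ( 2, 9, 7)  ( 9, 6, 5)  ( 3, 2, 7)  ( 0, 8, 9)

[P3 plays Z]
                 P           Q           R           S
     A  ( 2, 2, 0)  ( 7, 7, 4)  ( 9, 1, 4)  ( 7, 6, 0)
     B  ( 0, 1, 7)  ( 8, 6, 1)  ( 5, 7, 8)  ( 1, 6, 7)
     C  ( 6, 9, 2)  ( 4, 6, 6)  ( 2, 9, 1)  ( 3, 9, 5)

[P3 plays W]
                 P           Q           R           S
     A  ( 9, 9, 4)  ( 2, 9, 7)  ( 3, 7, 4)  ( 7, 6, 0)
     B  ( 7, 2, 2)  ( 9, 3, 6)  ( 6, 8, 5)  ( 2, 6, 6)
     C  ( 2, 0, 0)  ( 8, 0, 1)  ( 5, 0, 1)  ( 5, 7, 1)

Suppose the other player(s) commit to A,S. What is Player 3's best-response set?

BR_3 = {Y}

u_3(X vs A,S) = 1
u_3(Y vs A,S) = 4
u_3(Z vs A,S) = 0
u_3(W vs A,S) = 0
max payoff 4 at {Y}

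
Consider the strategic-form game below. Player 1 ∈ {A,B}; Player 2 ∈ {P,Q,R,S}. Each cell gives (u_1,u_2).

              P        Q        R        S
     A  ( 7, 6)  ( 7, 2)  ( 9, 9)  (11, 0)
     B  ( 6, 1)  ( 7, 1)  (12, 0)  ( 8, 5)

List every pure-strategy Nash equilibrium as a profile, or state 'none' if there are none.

Equilibria: none

(A,P): not NE [P2→R gives 9>6]
(A,Q): not NE [P2→R gives 9>2]
(A,R): not NE [P1→B gives 12>9]
(A,S): not NE [P2→R gives 9>0]
(B,P): not NE [P1→A gives 7>6; P2→S gives 5>1]
(B,Q): not NE [P2→S gives 5>1]
(B,R): not NE [P2→S gives 5>0]
(B,S): not NE [P1→A gives 11>8]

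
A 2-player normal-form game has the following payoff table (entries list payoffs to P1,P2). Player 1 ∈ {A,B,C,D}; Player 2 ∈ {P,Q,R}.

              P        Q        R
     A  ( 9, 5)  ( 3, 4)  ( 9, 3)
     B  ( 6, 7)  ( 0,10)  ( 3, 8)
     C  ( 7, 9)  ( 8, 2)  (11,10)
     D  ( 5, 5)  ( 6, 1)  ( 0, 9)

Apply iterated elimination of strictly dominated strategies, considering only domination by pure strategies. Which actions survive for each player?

IESDS → P1:{A,C} P2:{P,R}

P1 drop B (A beats it: P:9>6 Q:3>0 R:9>3)
P1 drop D (C beats it: P:7>5 Q:8>6 R:11>0)
P2 drop Q (P beats it: A:5>4 C:9>2)
P1→{A,C} P2→{P,R}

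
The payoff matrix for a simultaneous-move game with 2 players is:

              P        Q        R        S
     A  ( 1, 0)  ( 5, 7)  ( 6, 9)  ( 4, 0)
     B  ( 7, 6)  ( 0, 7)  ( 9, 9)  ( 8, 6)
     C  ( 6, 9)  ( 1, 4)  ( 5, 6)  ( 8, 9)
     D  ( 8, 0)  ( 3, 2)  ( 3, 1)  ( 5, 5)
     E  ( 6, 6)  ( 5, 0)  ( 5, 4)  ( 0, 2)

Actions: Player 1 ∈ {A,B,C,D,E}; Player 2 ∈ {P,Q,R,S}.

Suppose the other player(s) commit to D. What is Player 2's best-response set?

argmax u_2 = {S}

u_2(P vs D) = 0
u_2(Q vs D) = 2
u_2(R vs D) = 1
u_2(S vs D) = 5
max payoff 5 at {S}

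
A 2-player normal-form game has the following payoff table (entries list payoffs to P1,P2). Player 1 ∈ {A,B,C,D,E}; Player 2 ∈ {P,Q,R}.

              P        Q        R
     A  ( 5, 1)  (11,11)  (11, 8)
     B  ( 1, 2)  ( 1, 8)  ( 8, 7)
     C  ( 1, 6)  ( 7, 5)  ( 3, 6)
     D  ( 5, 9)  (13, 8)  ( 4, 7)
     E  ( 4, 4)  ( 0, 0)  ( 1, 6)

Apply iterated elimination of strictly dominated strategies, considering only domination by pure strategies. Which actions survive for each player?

Remaining: P1:{A,D} P2:{P,Q}

P1 drop B (A beats it: P:5>1 Q:11>1 R:11>8)
P1 drop C (A beats it: P:5>1 Q:11>7 R:11>3)
P1 drop E (A beats it: P:5>4 Q:11>0 R:11>1)
P2 drop R (Q beats it: A:11>8 D:8>7)
P1→{A,D} P2→{P,Q}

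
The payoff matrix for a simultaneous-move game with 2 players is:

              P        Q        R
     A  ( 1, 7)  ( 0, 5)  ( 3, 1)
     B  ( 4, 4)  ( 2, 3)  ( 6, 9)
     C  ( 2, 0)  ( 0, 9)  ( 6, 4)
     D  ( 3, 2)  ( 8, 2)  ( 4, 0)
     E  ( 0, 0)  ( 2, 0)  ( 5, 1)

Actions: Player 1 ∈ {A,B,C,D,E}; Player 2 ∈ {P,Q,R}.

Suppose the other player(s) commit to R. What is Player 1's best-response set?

BR_1 = {B,C}

u_1(A vs R) = 3
u_1(B vs R) = 6
u_1(C vs R) = 6
u_1(D vs R) = 4
u_1(E vs R) = 5
max payoff 6 at {B,C}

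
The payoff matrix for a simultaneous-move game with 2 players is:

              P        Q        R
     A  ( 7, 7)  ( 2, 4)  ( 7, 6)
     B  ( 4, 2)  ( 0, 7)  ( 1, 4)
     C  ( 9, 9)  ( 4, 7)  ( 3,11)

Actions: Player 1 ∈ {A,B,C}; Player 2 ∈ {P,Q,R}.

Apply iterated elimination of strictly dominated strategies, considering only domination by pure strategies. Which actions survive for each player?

P1 drop B (A beats it: P:7>4 Q:2>0 R:7>1)
P2 drop Q (P beats it: A:7>4 C:9>7)
P1→{A,C} P2→{P,R}

Survivors P1:{A,C} P2:{P,R}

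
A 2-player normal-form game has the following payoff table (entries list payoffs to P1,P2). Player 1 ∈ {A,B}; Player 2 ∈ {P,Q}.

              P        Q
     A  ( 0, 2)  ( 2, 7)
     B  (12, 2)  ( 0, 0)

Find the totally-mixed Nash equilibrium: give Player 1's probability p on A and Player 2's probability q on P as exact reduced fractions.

(p,q) = (2/7, 1/7)

P1 indiff ⇒ q·0+(1-q)·2 = q·12+(1-q)·0 ⇒ q(-12) = (1-q)(-2) ⇒ q = 1/7
P2 indiff ⇒ p·2+(1-p)·2 = p·7+(1-p)·0 ⇒ p(-5) = (1-p)(-2) ⇒ p = 2/7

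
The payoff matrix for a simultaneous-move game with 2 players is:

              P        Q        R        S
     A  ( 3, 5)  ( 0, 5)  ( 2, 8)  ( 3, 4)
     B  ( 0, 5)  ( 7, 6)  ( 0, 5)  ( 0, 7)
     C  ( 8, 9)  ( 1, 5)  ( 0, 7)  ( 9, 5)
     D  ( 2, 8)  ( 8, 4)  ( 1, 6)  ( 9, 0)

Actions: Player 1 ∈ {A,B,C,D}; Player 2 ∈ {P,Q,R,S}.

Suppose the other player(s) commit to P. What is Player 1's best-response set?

u_1(A vs P) = 3
u_1(B vs P) = 0
u_1(C vs P) = 8
u_1(D vs P) = 2
max payoff 8 at {C}

P1 best: {C}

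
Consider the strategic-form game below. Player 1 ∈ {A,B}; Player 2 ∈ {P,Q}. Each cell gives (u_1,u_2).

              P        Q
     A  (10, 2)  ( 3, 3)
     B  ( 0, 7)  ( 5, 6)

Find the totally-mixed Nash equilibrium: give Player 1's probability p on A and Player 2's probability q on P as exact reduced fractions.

P1 indiff ⇒ q·10+(1-q)·3 = q·0+(1-q)·5 ⇒ q(10) = (1-q)(2) ⇒ q = 1/6
P2 indiff ⇒ p·2+(1-p)·7 = p·3+(1-p)·6 ⇒ p(-1) = (1-p)(-1) ⇒ p = 1/2

P1 mixes 1/2 on A; P2 mixes 1/6 on P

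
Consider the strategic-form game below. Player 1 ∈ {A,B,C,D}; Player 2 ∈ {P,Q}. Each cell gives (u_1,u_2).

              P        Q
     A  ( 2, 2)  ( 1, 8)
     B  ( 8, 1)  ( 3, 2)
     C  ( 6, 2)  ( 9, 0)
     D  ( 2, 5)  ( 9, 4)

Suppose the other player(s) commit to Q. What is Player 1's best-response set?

u_1(A vs Q) = 1
u_1(B vs Q) = 3
u_1(C vs Q) = 9
u_1(D vs Q) = 9
max payoff 9 at {C,D}

P1 best: {C,D}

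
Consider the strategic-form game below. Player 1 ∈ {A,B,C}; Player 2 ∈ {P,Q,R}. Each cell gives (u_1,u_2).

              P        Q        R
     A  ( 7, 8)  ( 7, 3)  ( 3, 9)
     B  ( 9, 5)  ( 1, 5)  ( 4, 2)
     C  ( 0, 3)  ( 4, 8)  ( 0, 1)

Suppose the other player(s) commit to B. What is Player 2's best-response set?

argmax u_2 = {P,Q}

u_2(P vs B) = 5
u_2(Q vs B) = 5
u_2(R vs B) = 2
max payoff 5 at {P,Q}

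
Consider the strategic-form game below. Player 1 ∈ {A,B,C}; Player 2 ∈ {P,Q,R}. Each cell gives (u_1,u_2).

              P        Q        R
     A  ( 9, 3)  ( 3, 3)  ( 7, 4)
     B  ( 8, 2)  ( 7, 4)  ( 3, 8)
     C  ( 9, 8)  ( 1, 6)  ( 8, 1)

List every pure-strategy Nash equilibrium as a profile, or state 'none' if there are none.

PSNE = {(C,P)}

(A,P): not NE [P2→R gives 4>3]
(A,Q): not NE [P1→B gives 7>3; P2→R gives 4>3]
(A,R): not NE [P1→C gives 8>7]
(B,P): not NE [P1→C gives 9>8; P2→R gives 8>2]
(B,Q): not NE [P2→R gives 8>4]
(B,R): not NE [P1→C gives 8>3]
(C,P): NE
(C,Q): not NE [P1→B gives 7>1; P2→P gives 8>6]
(C,R): not NE [P2→P gives 8>1]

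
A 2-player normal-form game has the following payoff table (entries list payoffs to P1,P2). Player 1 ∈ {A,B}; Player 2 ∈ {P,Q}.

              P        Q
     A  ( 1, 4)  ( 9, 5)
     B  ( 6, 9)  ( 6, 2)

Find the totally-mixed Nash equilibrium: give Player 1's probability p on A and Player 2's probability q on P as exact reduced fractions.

p=7/8, q=3/8

P1 indiff ⇒ q·1+(1-q)·9 = q·6+(1-q)·6 ⇒ q(-5) = (1-q)(-3) ⇒ q = 3/8
P2 indiff ⇒ p·4+(1-p)·9 = p·5+(1-p)·2 ⇒ p(-1) = (1-p)(-7) ⇒ p = 7/8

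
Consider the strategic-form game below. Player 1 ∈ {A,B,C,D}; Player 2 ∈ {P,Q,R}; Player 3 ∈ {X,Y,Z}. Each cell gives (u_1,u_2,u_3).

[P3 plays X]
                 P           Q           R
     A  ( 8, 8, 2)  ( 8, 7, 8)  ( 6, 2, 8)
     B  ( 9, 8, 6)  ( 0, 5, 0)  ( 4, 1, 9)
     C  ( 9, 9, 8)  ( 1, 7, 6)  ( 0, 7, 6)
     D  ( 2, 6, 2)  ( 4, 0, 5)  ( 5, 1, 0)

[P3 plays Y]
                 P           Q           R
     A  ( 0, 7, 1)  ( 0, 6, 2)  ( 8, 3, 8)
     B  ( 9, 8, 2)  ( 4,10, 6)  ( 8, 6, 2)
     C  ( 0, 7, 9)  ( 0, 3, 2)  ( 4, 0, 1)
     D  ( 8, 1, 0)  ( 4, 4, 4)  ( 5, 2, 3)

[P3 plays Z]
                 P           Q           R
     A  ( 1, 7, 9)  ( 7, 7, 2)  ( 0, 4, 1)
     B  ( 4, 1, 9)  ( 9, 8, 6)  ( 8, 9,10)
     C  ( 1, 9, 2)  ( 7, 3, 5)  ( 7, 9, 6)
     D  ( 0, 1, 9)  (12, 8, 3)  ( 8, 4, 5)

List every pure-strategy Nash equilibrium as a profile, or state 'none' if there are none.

Nash profiles: (B,Q,Y), (B,R,Z)

(A,P,X): not NE [P1→C gives 9>8; P3→Z gives 9>2]
(A,P,Y): not NE [P1→B gives 9>0; P3→Z gives 9>1]
(A,P,Z): not NE [P1→B gives 4>1]
(A,Q,X): not NE [P2→P gives 8>7]
(A,Q,Y): not NE [P1→D gives 4>0; P2→P gives 7>6; P3→X gives 8>2]
(A,Q,Z): not NE [P1→D gives 12>7; P3→X gives 8>2]
(A,R,X): not NE [P2→P gives 8>2]
(A,R,Y): not NE [P2→P gives 7>3]
(A,R,Z): not NE [P1→D gives 8>0; P2→Q gives 7>4; P3→Y gives 8>1]
(B,P,X): not NE [P3→Z gives 9>6]
(B,P,Y): not NE [P2→Q gives 10>8; P3→Z gives 9>2]
(B,P,Z): not NE [P2→R gives 9>1]
(B,Q,X): not NE [P1→A gives 8>0; P2→P gives 8>5; P3→Z gives 6>0]
(B,Q,Y): NE
(B,Q,Z): not NE [P1→D gives 12>9; P2→R gives 9>8]
(B,R,X): not NE [P1→A gives 6>4; P2→P gives 8>1; P3→Z gives 10>9]
(B,R,Y): not NE [P2→Q gives 10>6; P3→Z gives 10>2]
(B,R,Z): NE
(C,P,X): not NE [P3→Y gives 9>8]
(C,P,Y): not NE [P1→B gives 9>0]
(C,P,Z): not NE [P1→B gives 4>1; P3→Y gives 9>2]
(C,Q,X): not NE [P1→A gives 8>1; P2→P gives 9>7]
(C,Q,Y): not NE [P1→D gives 4>0; P2→P gives 7>3; P3→X gives 6>2]
(C,Q,Z): not NE [P1→D gives 12>7; P2→R gives 9>3; P3→X gives 6>5]
(C,R,X): not NE [P1→A gives 6>0; P2→P gives 9>7]
(C,R,Y): not NE [P1→B gives 8>4; P2→P gives 7>0; P3→Z gives 6>1]
(C,R,Z): not NE [P1→D gives 8>7]
(D,P,X): not NE [P1→C gives 9>2; P3→Z gives 9>2]
(D,P,Y): not NE [P1→B gives 9>8; P2→Q gives 4>1; P3→Z gives 9>0]
(D,P,Z): not NE [P1→B gives 4>0; P2→Q gives 8>1]
(D,Q,X): not NE [P1→A gives 8>4; P2→P gives 6>0]
(D,Q,Y): not NE [P3→X gives 5>4]
(D,Q,Z): not NE [P3→X gives 5>3]
(D,R,X): not NE [P1→A gives 6>5; P2→P gives 6>1; P3→Z gives 5>0]
(D,R,Y): not NE [P1→B gives 8>5; P2→Q gives 4>2; P3→Z gives 5>3]
(D,R,Z): not NE [P2→Q gives 8>4]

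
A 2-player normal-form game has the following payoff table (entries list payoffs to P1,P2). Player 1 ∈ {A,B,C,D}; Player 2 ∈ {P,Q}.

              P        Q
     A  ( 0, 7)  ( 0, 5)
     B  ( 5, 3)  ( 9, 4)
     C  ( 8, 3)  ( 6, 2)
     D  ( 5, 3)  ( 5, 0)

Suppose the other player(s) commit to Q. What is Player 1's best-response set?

BR_1 = {B}

u_1(A vs Q) = 0
u_1(B vs Q) = 9
u_1(C vs Q) = 6
u_1(D vs Q) = 5
max payoff 9 at {B}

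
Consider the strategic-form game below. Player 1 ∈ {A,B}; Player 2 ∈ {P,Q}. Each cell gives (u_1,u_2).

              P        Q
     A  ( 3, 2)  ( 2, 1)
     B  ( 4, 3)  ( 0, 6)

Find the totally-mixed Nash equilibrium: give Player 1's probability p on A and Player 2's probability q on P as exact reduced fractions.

P1 indiff ⇒ q·3+(1-q)·2 = q·4+(1-q)·0 ⇒ q(-1) = (1-q)(-2) ⇒ q = 2/3
P2 indiff ⇒ p·2+(1-p)·3 = p·1+(1-p)·6 ⇒ p(1) = (1-p)(3) ⇒ p = 3/4

P1 mixes 3/4 on A; P2 mixes 2/3 on P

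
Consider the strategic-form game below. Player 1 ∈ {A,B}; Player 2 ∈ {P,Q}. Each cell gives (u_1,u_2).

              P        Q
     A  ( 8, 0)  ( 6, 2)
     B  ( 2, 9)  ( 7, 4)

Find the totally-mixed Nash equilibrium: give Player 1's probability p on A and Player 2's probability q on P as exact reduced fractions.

P1 mixes 5/7 on A; P2 mixes 1/7 on P

P1 indiff ⇒ q·8+(1-q)·6 = q·2+(1-q)·7 ⇒ q(6) = (1-q)(1) ⇒ q = 1/7
P2 indiff ⇒ p·0+(1-p)·9 = p·2+(1-p)·4 ⇒ p(-2) = (1-p)(-5) ⇒ p = 5/7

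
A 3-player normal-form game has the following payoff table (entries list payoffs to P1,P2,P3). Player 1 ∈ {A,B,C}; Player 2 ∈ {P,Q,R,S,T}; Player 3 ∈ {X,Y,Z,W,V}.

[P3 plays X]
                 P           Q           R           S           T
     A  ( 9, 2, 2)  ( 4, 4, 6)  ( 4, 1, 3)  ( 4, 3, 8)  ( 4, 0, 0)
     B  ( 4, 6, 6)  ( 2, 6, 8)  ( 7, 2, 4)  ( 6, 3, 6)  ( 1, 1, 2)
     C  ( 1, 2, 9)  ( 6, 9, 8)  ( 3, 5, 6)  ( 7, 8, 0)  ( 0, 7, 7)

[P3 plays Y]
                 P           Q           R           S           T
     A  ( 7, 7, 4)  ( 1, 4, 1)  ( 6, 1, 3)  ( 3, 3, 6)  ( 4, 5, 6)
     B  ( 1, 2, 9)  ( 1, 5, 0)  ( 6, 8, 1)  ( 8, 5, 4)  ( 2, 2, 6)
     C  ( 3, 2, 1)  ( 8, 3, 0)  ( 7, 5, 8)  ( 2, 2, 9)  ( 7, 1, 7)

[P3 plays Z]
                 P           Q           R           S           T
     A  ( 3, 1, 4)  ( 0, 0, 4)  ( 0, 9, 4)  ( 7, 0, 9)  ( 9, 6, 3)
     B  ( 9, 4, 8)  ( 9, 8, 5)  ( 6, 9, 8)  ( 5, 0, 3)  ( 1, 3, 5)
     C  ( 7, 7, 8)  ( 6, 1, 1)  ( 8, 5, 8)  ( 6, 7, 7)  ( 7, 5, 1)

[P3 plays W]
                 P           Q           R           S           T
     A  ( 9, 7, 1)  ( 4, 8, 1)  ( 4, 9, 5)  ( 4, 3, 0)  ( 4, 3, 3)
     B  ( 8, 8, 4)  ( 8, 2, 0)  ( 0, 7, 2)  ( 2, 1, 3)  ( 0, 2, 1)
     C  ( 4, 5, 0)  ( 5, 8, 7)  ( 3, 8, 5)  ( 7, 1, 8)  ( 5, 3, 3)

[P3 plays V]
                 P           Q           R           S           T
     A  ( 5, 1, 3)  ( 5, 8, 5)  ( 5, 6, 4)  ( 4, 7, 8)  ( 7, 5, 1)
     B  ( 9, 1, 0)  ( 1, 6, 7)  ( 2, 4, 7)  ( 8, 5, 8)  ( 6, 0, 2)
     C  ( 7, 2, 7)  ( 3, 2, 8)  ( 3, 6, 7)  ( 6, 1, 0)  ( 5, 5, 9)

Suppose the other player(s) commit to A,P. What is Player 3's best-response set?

BR_3 = {Y,Z}

u_3(X vs A,P) = 2
u_3(Y vs A,P) = 4
u_3(Z vs A,P) = 4
u_3(W vs A,P) = 1
u_3(V vs A,P) = 3
max payoff 4 at {Y,Z}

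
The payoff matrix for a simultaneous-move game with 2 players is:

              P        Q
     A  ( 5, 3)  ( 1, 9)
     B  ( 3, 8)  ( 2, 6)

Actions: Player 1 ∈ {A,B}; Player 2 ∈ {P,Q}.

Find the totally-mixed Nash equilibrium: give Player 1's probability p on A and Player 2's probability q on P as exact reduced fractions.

(p,q) = (1/4, 1/3)

P1 indiff ⇒ q·5+(1-q)·1 = q·3+(1-q)·2 ⇒ q(2) = (1-q)(1) ⇒ q = 1/3
P2 indiff ⇒ p·3+(1-p)·8 = p·9+(1-p)·6 ⇒ p(-6) = (1-p)(-2) ⇒ p = 1/4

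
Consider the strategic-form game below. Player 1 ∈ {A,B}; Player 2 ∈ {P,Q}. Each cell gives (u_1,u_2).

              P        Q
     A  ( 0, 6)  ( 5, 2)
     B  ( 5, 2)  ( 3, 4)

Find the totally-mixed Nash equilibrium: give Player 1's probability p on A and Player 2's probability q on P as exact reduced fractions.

p=1/3, q=2/7

P1 indiff ⇒ q·0+(1-q)·5 = q·5+(1-q)·3 ⇒ q(-5) = (1-q)(-2) ⇒ q = 2/7
P2 indiff ⇒ p·6+(1-p)·2 = p·2+(1-p)·4 ⇒ p(4) = (1-p)(2) ⇒ p = 1/3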